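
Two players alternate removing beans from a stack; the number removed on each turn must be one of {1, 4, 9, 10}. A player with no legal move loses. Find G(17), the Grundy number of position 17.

3

G(0) = 0
G(1) = mex{0} = 1
G(2) = mex{1} = 0
G(3) = mex{0} = 1
G(4) = mex{1,0} = 2
G(5) = mex{2,1} = 0
G(6) = mex{0,0} = 1
G(7) = mex{1,1} = 0
G(8) = mex{0,2} = 1
G(9) = mex{1,0,0} = 2
G(10) = mex{2,1,1,0} = 3
G(11) = mex{3,0,0,1} = 2
G(12) = mex{2,1,1,0} = 3
G(13) = mex{3,2,2,1} = 0
G(14) = mex{0,3,0,2} = 1
G(15) = mex{1,2,1,0} = 3
G(16) = mex{3,3,0,1} = 2
G(17) = mex{2,0,1,0} = 3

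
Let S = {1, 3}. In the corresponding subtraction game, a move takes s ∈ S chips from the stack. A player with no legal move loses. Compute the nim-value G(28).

n :  0  1  2  3  4  5  6  7  8  9 10 11 12 13 14 15 16 17 18 19 20 21 22 23 24 25 26 27 28
G :  0  1  0  1  0  1  0  1  0  1  0  1  0  1  0  1  0  1  0  1  0  1  0  1  0  1  0  1  0

0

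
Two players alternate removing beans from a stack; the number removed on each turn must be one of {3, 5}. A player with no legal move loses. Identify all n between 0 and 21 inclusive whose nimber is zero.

G(0) = 0
G(1) = mex{} = 0
G(2) = mex{} = 0
G(3) = mex{0} = 1
G(4) = mex{0} = 1
G(5) = mex{0,0} = 1
G(6) = mex{1,0} = 2
G(7) = mex{1,0} = 2
G(8) = mex{1,1} = 0
G(9) = mex{2,1} = 0
G(10) = mex{2,1} = 0
G(11) = mex{0,2} = 1
G(12) = mex{0,2} = 1
G(13) = mex{0,0} = 1
G(14) = mex{1,0} = 2
G(15) = mex{1,0} = 2
G(16) = mex{1,1} = 0
G(17) = mex{2,1} = 0
G(18) = mex{2,1} = 0
G(19) = mex{0,2} = 1
G(20) = mex{0,2} = 1
G(21) = mex{0,0} = 1
P-positions are exactly the n with G(n) = 0.

0, 1, 2, 8, 9, 10, 16, 17, 18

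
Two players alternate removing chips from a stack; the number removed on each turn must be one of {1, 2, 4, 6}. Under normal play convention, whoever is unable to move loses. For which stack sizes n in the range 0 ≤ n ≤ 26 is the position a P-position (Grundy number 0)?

n :  0  1  2  3  4  5  6  7  8  9 10 11 12 13 14 15 16 17 18 19 20 21 22 23 24 25 26
G :  0  1  2  0  1  2  3  4  0  1  2  0  1  2  3  4  0  1  2  0  1  2  3  4  0  1  2
P-positions are exactly the n with G(n) = 0.

0, 3, 8, 11, 16, 19, 24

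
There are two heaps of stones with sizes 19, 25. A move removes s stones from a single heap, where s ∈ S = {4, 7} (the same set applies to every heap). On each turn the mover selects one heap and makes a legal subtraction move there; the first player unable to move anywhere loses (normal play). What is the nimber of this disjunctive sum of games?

All heaps use S = {4, 7}:
G(0) = 0
G(1) = mex{} = 0
G(2) = mex{} = 0
G(3) = mex{} = 0
G(4) = mex{0} = 1
G(5) = mex{0} = 1
G(6) = mex{0} = 1
G(7) = mex{0,0} = 1
G(8) = mex{1,0} = 2
G(9) = mex{1,0} = 2
G(10) = mex{1,0} = 2
G(11) = mex{1,1} = 0
G(12) = mex{2,1} = 0
G(13) = mex{2,1} = 0
G(14) = mex{2,1} = 0
G(15) = mex{0,2} = 1
G(16) = mex{0,2} = 1
G(17) = mex{0,2} = 1
G(18) = mex{0,0} = 1
G(19) = mex{1,0} = 2
G(20) = mex{1,0} = 2
G(21) = mex{1,0} = 2
G(22) = mex{1,1} = 0
G(23) = mex{2,1} = 0
G(24) = mex{2,1} = 0
G(25) = mex{2,1} = 0
Heap A: G(19) = 2.
Heap B: G(25) = 0.
Combined Grundy value = 2 ⊕ 0 = 2.

2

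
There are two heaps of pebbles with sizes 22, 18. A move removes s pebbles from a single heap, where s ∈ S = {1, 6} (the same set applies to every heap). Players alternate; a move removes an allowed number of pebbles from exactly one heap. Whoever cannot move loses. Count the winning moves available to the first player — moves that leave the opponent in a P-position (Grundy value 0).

All heaps use S = {1, 6}:
n :  0  1  2  3  4  5  6  7  8  9 10 11 12 13 14 15 16 17 18 19 20 21 22
G :  0  1  0  1  0  1  2  0  1  0  1  0  1  2  0  1  0  1  0  1  2  0  1
Heap A: G(22) = 1.
Heap B: G(18) = 0.
Combined Grundy value = 1 ⊕ 0 = 1.
A winning move leaves total XOR = 0, i.e. changes one component's Grundy value g to g ⊕ X where X is the current total.
Heap A: need g' = 1⊕1 = 0. Options: 22−1→G=0, 22−6→G=0. Hits: 2.
Heap B: need g' = 0⊕1 = 1. Options: 18−1→G=1, 18−6→G=1. Hits: 2.

4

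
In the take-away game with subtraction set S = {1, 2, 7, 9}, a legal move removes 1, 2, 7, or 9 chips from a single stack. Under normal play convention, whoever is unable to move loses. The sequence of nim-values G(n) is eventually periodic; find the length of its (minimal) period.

G(0) = 0
G(1) = mex{0} = 1
G(2) = mex{1,0} = 2
G(3) = mex{2,1} = 0
G(4) = mex{0,2} = 1
G(5) = mex{1,0} = 2
G(6) = mex{2,1} = 0
G(7) = mex{0,2,0} = 1
G(8) = mex{1,0,1} = 2
G(9) = mex{2,1,2,0} = 3
G(10) = mex{3,2,0,1} = 4
G(11) = mex{4,3,1,2} = 0
G(12) = mex{0,4,2,0} = 1
G(13) = mex{1,0,0,1} = 2
G(14) = mex{2,1,1,2} = 0
G(15) = mex{0,2,2,0} = 1
G(16) = mex{1,0,3,1} = 2
G(17) = mex{2,1,4,2} = 0
G(18) = mex{0,2,0,3} = 1
G(19) = mex{1,0,1,4} = 2
G(20) = mex{2,1,2,0} = 3
G(21) = mex{3,2,0,1} = 4
G(22) = mex{4,3,1,2} = 0
G(23) = mex{0,4,2,0} = 1
G(n+11) = G(n) holds for n = 0,…,8 (a full window of length max(S) = 9), so the sequence is purely periodic with period 11.

11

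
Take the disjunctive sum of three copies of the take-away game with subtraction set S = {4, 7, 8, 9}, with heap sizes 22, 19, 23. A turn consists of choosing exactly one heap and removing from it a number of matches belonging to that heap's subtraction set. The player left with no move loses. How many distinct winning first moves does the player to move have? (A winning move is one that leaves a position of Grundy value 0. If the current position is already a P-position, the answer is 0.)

All heaps use S = {4, 7, 8, 9}:
G(0) = 0
G(1) = mex{} = 0
G(2) = mex{} = 0
G(3) = mex{} = 0
G(4) = mex{0} = 1
G(5) = mex{0} = 1
G(6) = mex{0} = 1
G(7) = mex{0,0} = 1
G(8) = mex{1,0,0} = 2
G(9) = mex{1,0,0,0} = 2
G(10) = mex{1,0,0,0} = 2
G(11) = mex{1,1,0,0} = 2
G(12) = mex{2,1,1,0} = 3
G(13) = mex{2,1,1,1} = 0
G(14) = mex{2,1,1,1} = 0
G(15) = mex{2,2,1,1} = 0
G(16) = mex{3,2,2,1} = 0
G(17) = mex{0,2,2,2} = 1
G(18) = mex{0,2,2,2} = 1
G(19) = mex{0,3,2,2} = 1
G(20) = mex{0,0,3,2} = 1
G(21) = mex{1,0,0,3} = 2
G(22) = mex{1,0,0,0} = 2
G(23) = mex{1,0,0,0} = 2
Heap A: G(22) = 2.
Heap B: G(19) = 1.
Heap C: G(23) = 2.
Combined Grundy value = 2 ⊕ 1 ⊕ 2 = 1.
A winning move leaves total XOR = 0, i.e. changes one component's Grundy value g to g ⊕ X where X is the current total.
Heap A: need g' = 2⊕1 = 3. Options: 22−4→G=1, 22−7→G=0, 22−8→G=0, 22−9→G=0. Hits: 0.
Heap B: need g' = 1⊕1 = 0. Options: 19−4→G=0, 19−7→G=3, 19−8→G=2, 19−9→G=2. Hits: 1.
Heap C: need g' = 2⊕1 = 3. Options: 23−4→G=1, 23−7→G=0, 23−8→G=0, 23−9→G=0. Hits: 0.

1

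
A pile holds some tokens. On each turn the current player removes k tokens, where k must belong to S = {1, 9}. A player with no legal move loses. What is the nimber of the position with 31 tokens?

G(0) = 0
G(1) = mex{0} = 1
G(2) = mex{1} = 0
G(3) = mex{0} = 1
G(4) = mex{1} = 0
G(5) = mex{0} = 1
G(6) = mex{1} = 0
G(7) = mex{0} = 1
G(8) = mex{1} = 0
G(9) = mex{0,0} = 1
G(10) = mex{1,1} = 0
G(11) = mex{0,0} = 1
G(12) = mex{1,1} = 0
G(13) = mex{0,0} = 1
G(14) = mex{1,1} = 0
G(15) = mex{0,0} = 1
G(16) = mex{1,1} = 0
G(17) = mex{0,0} = 1
G(18) = mex{1,1} = 0
G(19) = mex{0,0} = 1
G(20) = mex{1,1} = 0
G(21) = mex{0,0} = 1
G(22) = mex{1,1} = 0
G(23) = mex{0,0} = 1
G(24) = mex{1,1} = 0
G(25) = mex{0,0} = 1
G(26) = mex{1,1} = 0
G(27) = mex{0,0} = 1
G(28) = mex{1,1} = 0
G(29) = mex{0,0} = 1
G(30) = mex{1,1} = 0
G(31) = mex{0,0} = 1

1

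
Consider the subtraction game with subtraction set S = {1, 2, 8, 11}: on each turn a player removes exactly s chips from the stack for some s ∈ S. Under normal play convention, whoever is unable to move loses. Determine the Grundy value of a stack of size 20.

G(0) = 0
G(1) = mex{0} = 1
G(2) = mex{1,0} = 2
G(3) = mex{2,1} = 0
G(4) = mex{0,2} = 1
G(5) = mex{1,0} = 2
G(6) = mex{2,1} = 0
G(7) = mex{0,2} = 1
G(8) = mex{1,0,0} = 2
G(9) = mex{2,1,1} = 0
G(10) = mex{0,2,2} = 1
G(11) = mex{1,0,0,0} = 2
G(12) = mex{2,1,1,1} = 0
G(13) = mex{0,2,2,2} = 1
G(14) = mex{1,0,0,0} = 2
G(15) = mex{2,1,1,1} = 0
G(16) = mex{0,2,2,2} = 1
G(17) = mex{1,0,0,0} = 2
G(18) = mex{2,1,1,1} = 0
G(19) = mex{0,2,2,2} = 1
G(20) = mex{1,0,0,0} = 2

2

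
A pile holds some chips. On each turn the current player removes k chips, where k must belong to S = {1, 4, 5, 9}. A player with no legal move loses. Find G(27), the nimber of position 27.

G(0) = 0
G(1) = mex{0} = 1
G(2) = mex{1} = 0
G(3) = mex{0} = 1
G(4) = mex{1,0} = 2
G(5) = mex{2,1,0} = 3
G(6) = mex{3,0,1} = 2
G(7) = mex{2,1,0} = 3
G(8) = mex{3,2,1} = 0
G(9) = mex{0,3,2,0} = 1
G(10) = mex{1,2,3,1} = 0
G(11) = mex{0,3,2,0} = 1
G(12) = mex{1,0,3,1} = 2
G(13) = mex{2,1,0,2} = 3
G(14) = mex{3,0,1,3} = 2
G(15) = mex{2,1,0,2} = 3
G(16) = mex{3,2,1,3} = 0
G(17) = mex{0,3,2,0} = 1
G(18) = mex{1,2,3,1} = 0
G(19) = mex{0,3,2,0} = 1
G(20) = mex{1,0,3,1} = 2
G(21) = mex{2,1,0,2} = 3
G(22) = mex{3,0,1,3} = 2
G(23) = mex{2,1,0,2} = 3
G(24) = mex{3,2,1,3} = 0
G(25) = mex{0,3,2,0} = 1
G(26) = mex{1,2,3,1} = 0
G(27) = mex{0,3,2,0} = 1

1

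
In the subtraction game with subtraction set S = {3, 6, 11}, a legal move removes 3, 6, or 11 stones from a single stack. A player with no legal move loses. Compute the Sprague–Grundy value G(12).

1

G(0) = 0
G(1) = mex{} = 0
G(2) = mex{} = 0
G(3) = mex{0} = 1
G(4) = mex{0} = 1
G(5) = mex{0} = 1
G(6) = mex{1,0} = 2
G(7) = mex{1,0} = 2
G(8) = mex{1,0} = 2
G(9) = mex{2,1} = 0
G(10) = mex{2,1} = 0
G(11) = mex{2,1,0} = 3
G(12) = mex{0,2,0} = 1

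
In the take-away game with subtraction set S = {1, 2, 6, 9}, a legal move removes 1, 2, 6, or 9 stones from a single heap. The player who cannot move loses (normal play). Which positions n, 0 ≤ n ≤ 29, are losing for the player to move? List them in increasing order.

0, 3, 7, 10, 14, 17, 21, 24, 28

G(0) = 0
G(1) = mex{0} = 1
G(2) = mex{1,0} = 2
G(3) = mex{2,1} = 0
G(4) = mex{0,2} = 1
G(5) = mex{1,0} = 2
G(6) = mex{2,1,0} = 3
G(7) = mex{3,2,1} = 0
G(8) = mex{0,3,2} = 1
G(9) = mex{1,0,0,0} = 2
G(10) = mex{2,1,1,1} = 0
G(11) = mex{0,2,2,2} = 1
G(12) = mex{1,0,3,0} = 2
G(13) = mex{2,1,0,1} = 3
G(14) = mex{3,2,1,2} = 0
G(15) = mex{0,3,2,3} = 1
G(16) = mex{1,0,0,0} = 2
G(17) = mex{2,1,1,1} = 0
G(18) = mex{0,2,2,2} = 1
G(19) = mex{1,0,3,0} = 2
G(20) = mex{2,1,0,1} = 3
G(21) = mex{3,2,1,2} = 0
G(22) = mex{0,3,2,3} = 1
G(23) = mex{1,0,0,0} = 2
G(24) = mex{2,1,1,1} = 0
G(25) = mex{0,2,2,2} = 1
G(26) = mex{1,0,3,0} = 2
G(27) = mex{2,1,0,1} = 3
G(28) = mex{3,2,1,2} = 0
G(29) = mex{0,3,2,3} = 1
P-positions are exactly the n with G(n) = 0.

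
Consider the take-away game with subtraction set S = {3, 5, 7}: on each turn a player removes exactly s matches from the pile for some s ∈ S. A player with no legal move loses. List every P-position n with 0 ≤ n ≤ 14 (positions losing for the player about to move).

0, 1, 2, 10, 11, 12

G(0) = 0
G(1) = mex{} = 0
G(2) = mex{} = 0
G(3) = mex{0} = 1
G(4) = mex{0} = 1
G(5) = mex{0,0} = 1
G(6) = mex{1,0} = 2
G(7) = mex{1,0,0} = 2
G(8) = mex{1,1,0} = 2
G(9) = mex{2,1,0} = 3
G(10) = mex{2,1,1} = 0
G(11) = mex{2,2,1} = 0
G(12) = mex{3,2,1} = 0
G(13) = mex{0,2,2} = 1
G(14) = mex{0,3,2} = 1
P-positions are exactly the n with G(n) = 0.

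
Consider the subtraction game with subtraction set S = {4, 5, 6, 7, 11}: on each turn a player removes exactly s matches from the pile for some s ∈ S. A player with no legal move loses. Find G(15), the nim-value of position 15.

0

n :  0  1  2  3  4  5  6  7  8  9 10 11 12 13 14 15
G :  0  0  0  0  1  1  1  1  2  2  2  2  3  3  3  0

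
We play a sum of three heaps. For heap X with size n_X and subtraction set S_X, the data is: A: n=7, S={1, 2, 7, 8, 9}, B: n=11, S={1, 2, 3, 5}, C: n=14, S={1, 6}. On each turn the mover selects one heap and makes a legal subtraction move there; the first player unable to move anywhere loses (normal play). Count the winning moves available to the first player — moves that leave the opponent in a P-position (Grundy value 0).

Heap A, S = {1, 2, 7, 8, 9}:
n : 0 1 2 3 4 5 6 7
G : 0 1 2 0 1 2 0 1
G_A(7) = 1.
Heap B, S = {1, 2, 3, 5}:
n :  0  1  2  3  4  5  6  7  8  9 10 11
G :  0  1  2  3  0  1  2  3  0  1  2  3
G_B(11) = 3.
Heap C, S = {1, 6}:
G(0) = 0
G(1) = mex{0} = 1
G(2) = mex{1} = 0
G(3) = mex{0} = 1
G(4) = mex{1} = 0
G(5) = mex{0} = 1
G(6) = mex{1,0} = 2
G(7) = mex{2,1} = 0
G(8) = mex{0,0} = 1
G(9) = mex{1,1} = 0
G(10) = mex{0,0} = 1
G(11) = mex{1,1} = 0
G(12) = mex{0,2} = 1
G(13) = mex{1,0} = 2
G(14) = mex{2,1} = 0
G_C(14) = 0.
Combined Grundy value = 1 ⊕ 3 ⊕ 0 = 2.
A winning move leaves total XOR = 0, i.e. changes one component's Grundy value g to g ⊕ X where X is the current total.
Heap A: need g' = 1⊕2 = 3. Options: 7−1→G=0, 7−2→G=2, 7−7→G=0. Hits: 0.
Heap B: need g' = 3⊕2 = 1. Options: 11−1→G=2, 11−2→G=1, 11−3→G=0, 11−5→G=2. Hits: 1.
Heap C: need g' = 0⊕2 = 2. Options: 14−1→G=2, 14−6→G=1. Hits: 1.

2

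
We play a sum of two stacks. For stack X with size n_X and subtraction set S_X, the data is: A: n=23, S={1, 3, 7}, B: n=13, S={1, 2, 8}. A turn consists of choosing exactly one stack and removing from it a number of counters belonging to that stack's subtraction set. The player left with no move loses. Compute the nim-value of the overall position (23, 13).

0

Stack A, S = {1, 3, 7}:
n :  0  1  2  3  4  5  6  7  8  9 10 11 12 13 14 15 16 17 18 19 20 21 22 23
G :  0  1  0  1  0  1  0  1  0  1  0  1  0  1  0  1  0  1  0  1  0  1  0  1
G_A(23) = 1.
Stack B, S = {1, 2, 8}:
n :  0  1  2  3  4  5  6  7  8  9 10 11 12 13
G :  0  1  2  0  1  2  0  1  2  0  1  2  0  1
G_B(13) = 1.
Combined Grundy value = 1 ⊕ 1 = 0.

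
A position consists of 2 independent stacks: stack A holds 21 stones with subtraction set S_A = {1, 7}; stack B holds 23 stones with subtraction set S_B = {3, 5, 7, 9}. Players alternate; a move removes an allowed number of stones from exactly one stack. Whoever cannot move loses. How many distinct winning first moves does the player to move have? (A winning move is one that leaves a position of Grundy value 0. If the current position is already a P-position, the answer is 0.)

1

Stack A, S = {1, 7}:
G(0) = 0
G(1) = mex{0} = 1
G(2) = mex{1} = 0
G(3) = mex{0} = 1
G(4) = mex{1} = 0
G(5) = mex{0} = 1
G(6) = mex{1} = 0
G(7) = mex{0,0} = 1
G(8) = mex{1,1} = 0
G(9) = mex{0,0} = 1
G(10) = mex{1,1} = 0
G(11) = mex{0,0} = 1
G(12) = mex{1,1} = 0
G(13) = mex{0,0} = 1
G(14) = mex{1,1} = 0
G(15) = mex{0,0} = 1
G(16) = mex{1,1} = 0
G(17) = mex{0,0} = 1
G(18) = mex{1,1} = 0
G(19) = mex{0,0} = 1
G(20) = mex{1,1} = 0
G(21) = mex{0,0} = 1
G_A(21) = 1.
Stack B, S = {3, 5, 7, 9}:
G(0) = 0
G(1) = mex{} = 0
G(2) = mex{} = 0
G(3) = mex{0} = 1
G(4) = mex{0} = 1
G(5) = mex{0,0} = 1
G(6) = mex{1,0} = 2
G(7) = mex{1,0,0} = 2
G(8) = mex{1,1,0} = 2
G(9) = mex{2,1,0,0} = 3
G(10) = mex{2,1,1,0} = 3
G(11) = mex{2,2,1,0} = 3
G(12) = mex{3,2,1,1} = 0
G(13) = mex{3,2,2,1} = 0
G(14) = mex{3,3,2,1} = 0
G(15) = mex{0,3,2,2} = 1
G(16) = mex{0,3,3,2} = 1
G(17) = mex{0,0,3,2} = 1
G(18) = mex{1,0,3,3} = 2
G(19) = mex{1,0,0,3} = 2
G(20) = mex{1,1,0,3} = 2
G(21) = mex{2,1,0,0} = 3
G(22) = mex{2,1,1,0} = 3
G(23) = mex{2,2,1,0} = 3
G_B(23) = 3.
Combined Grundy value = 1 ⊕ 3 = 2.
A winning move leaves total XOR = 0, i.e. changes one component's Grundy value g to g ⊕ X where X is the current total.
Stack A: need g' = 1⊕2 = 3. Options: 21−1→G=0, 21−7→G=0. Hits: 0.
Stack B: need g' = 3⊕2 = 1. Options: 23−3→G=2, 23−5→G=2, 23−7→G=1, 23−9→G=0. Hits: 1.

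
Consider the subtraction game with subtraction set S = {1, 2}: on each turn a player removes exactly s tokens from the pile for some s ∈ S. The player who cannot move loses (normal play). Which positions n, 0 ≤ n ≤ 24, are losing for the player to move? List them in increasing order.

0, 3, 6, 9, 12, 15, 18, 21, 24

G(0) = 0
G(1) = mex{0} = 1
G(2) = mex{1,0} = 2
G(3) = mex{2,1} = 0
G(4) = mex{0,2} = 1
G(5) = mex{1,0} = 2
G(6) = mex{2,1} = 0
G(7) = mex{0,2} = 1
G(8) = mex{1,0} = 2
G(9) = mex{2,1} = 0
G(10) = mex{0,2} = 1
G(11) = mex{1,0} = 2
G(12) = mex{2,1} = 0
G(13) = mex{0,2} = 1
G(14) = mex{1,0} = 2
G(15) = mex{2,1} = 0
G(16) = mex{0,2} = 1
G(17) = mex{1,0} = 2
G(18) = mex{2,1} = 0
G(19) = mex{0,2} = 1
G(20) = mex{1,0} = 2
G(21) = mex{2,1} = 0
G(22) = mex{0,2} = 1
G(23) = mex{1,0} = 2
G(24) = mex{2,1} = 0
P-positions are exactly the n with G(n) = 0.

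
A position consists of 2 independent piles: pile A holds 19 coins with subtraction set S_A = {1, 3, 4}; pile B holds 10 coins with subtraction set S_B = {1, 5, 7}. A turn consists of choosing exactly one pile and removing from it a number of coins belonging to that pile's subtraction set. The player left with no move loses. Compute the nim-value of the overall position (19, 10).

3

Pile A, S = {1, 3, 4}:
G(0) = 0
G(1) = mex{0} = 1
G(2) = mex{1} = 0
G(3) = mex{0,0} = 1
G(4) = mex{1,1,0} = 2
G(5) = mex{2,0,1} = 3
G(6) = mex{3,1,0} = 2
G(7) = mex{2,2,1} = 0
G(8) = mex{0,3,2} = 1
G(9) = mex{1,2,3} = 0
G(10) = mex{0,0,2} = 1
G(11) = mex{1,1,0} = 2
G(12) = mex{2,0,1} = 3
G(13) = mex{3,1,0} = 2
G(14) = mex{2,2,1} = 0
G(15) = mex{0,3,2} = 1
G(16) = mex{1,2,3} = 0
G(17) = mex{0,0,2} = 1
G(18) = mex{1,1,0} = 2
G(19) = mex{2,0,1} = 3
G_A(19) = 3.
Pile B, S = {1, 5, 7}:
n :  0  1  2  3  4  5  6  7  8  9 10
G :  0  1  0  1  0  1  0  1  0  1  0
G_B(10) = 0.
Combined Grundy value = 3 ⊕ 0 = 3.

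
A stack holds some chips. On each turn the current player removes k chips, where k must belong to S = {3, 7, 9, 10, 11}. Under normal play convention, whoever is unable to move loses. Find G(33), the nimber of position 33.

n :  0  1  2  3  4  5  6  7  8  9 10 11 12 13 14 15 16 17 18 19 20 21 22 23 24 25 26 27 28 29 30 31 32 33
G :  0  0  0  1  1  1  0  2  2  1  3  3  2  2  0  3  3  1  0  0  0  1  1  1  4  2  2  2  3  3  3  2  0  0

0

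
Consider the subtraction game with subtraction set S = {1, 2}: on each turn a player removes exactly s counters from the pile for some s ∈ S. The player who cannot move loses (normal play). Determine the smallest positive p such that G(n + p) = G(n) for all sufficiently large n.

3

n :  0  1  2  3  4  5  6  7  8  9 10 11 12 13 14
G :  0  1  2  0  1  2  0  1  2  0  1  2  0  1  2
G(n+3) = G(n) holds for n = 0,…,1 (a full window of length max(S) = 2), so the sequence is purely periodic with period 3.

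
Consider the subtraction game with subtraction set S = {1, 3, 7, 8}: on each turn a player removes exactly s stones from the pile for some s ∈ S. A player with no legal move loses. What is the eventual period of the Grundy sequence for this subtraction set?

15

n :  0  1  2  3  4  5  6  7  8  9 10 11 12 13 14 15 16 17 18 19 20 21 22 23 24 25 26 27 28 29 30 31
G :  0  1  0  1  0  1  0  1  2  3  2  3  2  3  2  0  1  0  1  0  1  0  1  2  3  2  3  2  3  2  0  1
G(n+15) = G(n) holds for n = 0,…,7 (a full window of length max(S) = 8), so the sequence is purely periodic with period 15.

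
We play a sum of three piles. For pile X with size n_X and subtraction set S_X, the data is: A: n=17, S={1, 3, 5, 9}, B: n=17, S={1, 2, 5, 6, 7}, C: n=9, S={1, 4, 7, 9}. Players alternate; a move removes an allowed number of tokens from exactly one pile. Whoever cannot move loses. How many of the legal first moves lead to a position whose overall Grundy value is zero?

Pile A, S = {1, 3, 5, 9}:
G(0) = 0
G(1) = mex{0} = 1
G(2) = mex{1} = 0
G(3) = mex{0,0} = 1
G(4) = mex{1,1} = 0
G(5) = mex{0,0,0} = 1
G(6) = mex{1,1,1} = 0
G(7) = mex{0,0,0} = 1
G(8) = mex{1,1,1} = 0
G(9) = mex{0,0,0,0} = 1
G(10) = mex{1,1,1,1} = 0
G(11) = mex{0,0,0,0} = 1
G(12) = mex{1,1,1,1} = 0
G(13) = mex{0,0,0,0} = 1
G(14) = mex{1,1,1,1} = 0
G(15) = mex{0,0,0,0} = 1
G(16) = mex{1,1,1,1} = 0
G(17) = mex{0,0,0,0} = 1
G_A(17) = 1.
Pile B, S = {1, 2, 5, 6, 7}:
n :  0  1  2  3  4  5  6  7  8  9 10 11 12 13 14 15 16 17
G :  0  1  2  0  1  2  3  4  5  3  4  0  1  2  0  1  2  3
G_B(17) = 3.
Pile C, S = {1, 4, 7, 9}:
n : 0 1 2 3 4 5 6 7 8 9
G : 0 1 0 1 2 0 1 2 0 1
G_C(9) = 1.
Combined Grundy value = 1 ⊕ 3 ⊕ 1 = 3.
A winning move leaves total XOR = 0, i.e. changes one component's Grundy value g to g ⊕ X where X is the current total.
Pile A: need g' = 1⊕3 = 2. Options: 17−1→G=0, 17−3→G=0, 17−5→G=0, 17−9→G=0. Hits: 0.
Pile B: need g' = 3⊕3 = 0. Options: 17−1→G=2, 17−2→G=1, 17−5→G=1, 17−6→G=0, 17−7→G=4. Hits: 1.
Pile C: need g' = 1⊕3 = 2. Options: 9−1→G=0, 9−4→G=0, 9−7→G=0, 9−9→G=0. Hits: 0.

1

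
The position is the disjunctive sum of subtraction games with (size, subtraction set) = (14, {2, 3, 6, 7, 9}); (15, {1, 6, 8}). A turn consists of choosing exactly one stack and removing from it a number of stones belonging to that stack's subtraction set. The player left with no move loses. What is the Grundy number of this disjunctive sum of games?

4

Stack A, S = {2, 3, 6, 7, 9}:
G(0) = 0
G(1) = mex{} = 0
G(2) = mex{0} = 1
G(3) = mex{0,0} = 1
G(4) = mex{1,0} = 2
G(5) = mex{1,1} = 0
G(6) = mex{2,1,0} = 3
G(7) = mex{0,2,0,0} = 1
G(8) = mex{3,0,1,0} = 2
G(9) = mex{1,3,1,1,0} = 2
G(10) = mex{2,1,2,1,0} = 3
G(11) = mex{2,2,0,2,1} = 3
G(12) = mex{3,2,3,0,1} = 4
G(13) = mex{3,3,1,3,2} = 0
G(14) = mex{4,3,2,1,0} = 5
G_A(14) = 5.
Stack B, S = {1, 6, 8}:
n :  0  1  2  3  4  5  6  7  8  9 10 11 12 13 14 15
G :  0  1  0  1  0  1  2  0  1  0  1  0  1  2  0  1
G_B(15) = 1.
Combined Grundy value = 5 ⊕ 1 = 4.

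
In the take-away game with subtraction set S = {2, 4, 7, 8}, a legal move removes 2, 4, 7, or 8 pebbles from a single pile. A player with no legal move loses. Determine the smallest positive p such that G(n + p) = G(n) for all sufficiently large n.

11

n :  0  1  2  3  4  5  6  7  8  9 10 11 12 13 14 15 16 17 18 19 20 21 22 23
G :  0  0  1  1  2  2  0  3  1  4  2  0  0  1  1  2  2  0  3  1  4  2  0  0
G(n+11) = G(n) holds for n = 0,…,7 (a full window of length max(S) = 8), so the sequence is purely periodic with period 11.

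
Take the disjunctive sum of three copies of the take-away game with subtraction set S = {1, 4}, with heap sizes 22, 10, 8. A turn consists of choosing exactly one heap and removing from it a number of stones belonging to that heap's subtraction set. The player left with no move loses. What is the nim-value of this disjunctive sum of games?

1

All heaps use S = {1, 4}:
n :  0  1  2  3  4  5  6  7  8  9 10 11 12 13 14 15 16 17 18 19 20 21 22
G :  0  1  0  1  2  0  1  0  1  2  0  1  0  1  2  0  1  0  1  2  0  1  0
Heap A: G(22) = 0.
Heap B: G(10) = 0.
Heap C: G(8) = 1.
Combined Grundy value = 0 ⊕ 0 ⊕ 1 = 1.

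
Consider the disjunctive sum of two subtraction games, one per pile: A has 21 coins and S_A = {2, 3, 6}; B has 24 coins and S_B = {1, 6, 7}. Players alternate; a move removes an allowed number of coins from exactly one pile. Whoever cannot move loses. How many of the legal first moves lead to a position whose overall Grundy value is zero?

Pile A, S = {2, 3, 6}:
G(0) = 0
G(1) = mex{} = 0
G(2) = mex{0} = 1
G(3) = mex{0,0} = 1
G(4) = mex{1,0} = 2
G(5) = mex{1,1} = 0
G(6) = mex{2,1,0} = 3
G(7) = mex{0,2,0} = 1
G(8) = mex{3,0,1} = 2
G(9) = mex{1,3,1} = 0
G(10) = mex{2,1,2} = 0
G(11) = mex{0,2,0} = 1
G(12) = mex{0,0,3} = 1
G(13) = mex{1,0,1} = 2
G(14) = mex{1,1,2} = 0
G(15) = mex{2,1,0} = 3
G(16) = mex{0,2,0} = 1
G(17) = mex{3,0,1} = 2
G(18) = mex{1,3,1} = 0
G(19) = mex{2,1,2} = 0
G(20) = mex{0,2,0} = 1
G(21) = mex{0,0,3} = 1
G_A(21) = 1.
Pile B, S = {1, 6, 7}:
G(0) = 0
G(1) = mex{0} = 1
G(2) = mex{1} = 0
G(3) = mex{0} = 1
G(4) = mex{1} = 0
G(5) = mex{0} = 1
G(6) = mex{1,0} = 2
G(7) = mex{2,1,0} = 3
G(8) = mex{3,0,1} = 2
G(9) = mex{2,1,0} = 3
G(10) = mex{3,0,1} = 2
G(11) = mex{2,1,0} = 3
G(12) = mex{3,2,1} = 0
G(13) = mex{0,3,2} = 1
G(14) = mex{1,2,3} = 0
G(15) = mex{0,3,2} = 1
G(16) = mex{1,2,3} = 0
G(17) = mex{0,3,2} = 1
G(18) = mex{1,0,3} = 2
G(19) = mex{2,1,0} = 3
G(20) = mex{3,0,1} = 2
G(21) = mex{2,1,0} = 3
G(22) = mex{3,0,1} = 2
G(23) = mex{2,1,0} = 3
G(24) = mex{3,2,1} = 0
G_B(24) = 0.
Combined Grundy value = 1 ⊕ 0 = 1.
A winning move leaves total XOR = 0, i.e. changes one component's Grundy value g to g ⊕ X where X is the current total.
Pile A: need g' = 1⊕1 = 0. Options: 21−2→G=0, 21−3→G=0, 21−6→G=3. Hits: 2.
Pile B: need g' = 0⊕1 = 1. Options: 24−1→G=3, 24−6→G=2, 24−7→G=1. Hits: 1.

3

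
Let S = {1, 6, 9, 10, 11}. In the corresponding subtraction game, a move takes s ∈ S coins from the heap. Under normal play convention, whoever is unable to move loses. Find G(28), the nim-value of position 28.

2

n :  0  1  2  3  4  5  6  7  8  9 10 11 12 13 14 15 16 17 18 19 20 21 22 23 24 25 26 27 28
G :  0  1  0  1  0  1  2  0  1  2  3  2  3  2  3  4  5  3  4  0  1  0  1  0  1  2  0  1  2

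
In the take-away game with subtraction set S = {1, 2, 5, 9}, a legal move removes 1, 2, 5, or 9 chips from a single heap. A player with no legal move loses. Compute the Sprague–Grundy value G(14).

1

n :  0  1  2  3  4  5  6  7  8  9 10 11 12 13 14
G :  0  1  2  0  1  2  0  1  2  3  0  1  2  0  1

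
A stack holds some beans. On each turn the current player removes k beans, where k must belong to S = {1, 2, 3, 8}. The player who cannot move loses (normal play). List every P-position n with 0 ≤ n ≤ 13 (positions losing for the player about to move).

n :  0  1  2  3  4  5  6  7  8  9 10 11 12 13
G :  0  1  2  3  0  1  2  3  4  0  1  2  3  0
P-positions are exactly the n with G(n) = 0.

0, 4, 9, 13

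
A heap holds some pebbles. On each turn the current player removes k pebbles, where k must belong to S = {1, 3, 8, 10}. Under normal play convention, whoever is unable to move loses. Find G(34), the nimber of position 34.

1

G(0) = 0
G(1) = mex{0} = 1
G(2) = mex{1} = 0
G(3) = mex{0,0} = 1
G(4) = mex{1,1} = 0
G(5) = mex{0,0} = 1
G(6) = mex{1,1} = 0
G(7) = mex{0,0} = 1
G(8) = mex{1,1,0} = 2
G(9) = mex{2,0,1} = 3
G(10) = mex{3,1,0,0} = 2
G(11) = mex{2,2,1,1} = 0
G(12) = mex{0,3,0,0} = 1
G(13) = mex{1,2,1,1} = 0
G(14) = mex{0,0,0,0} = 1
G(15) = mex{1,1,1,1} = 0
G(16) = mex{0,0,2,0} = 1
G(17) = mex{1,1,3,1} = 0
G(18) = mex{0,0,2,2} = 1
G(19) = mex{1,1,0,3} = 2
G(20) = mex{2,0,1,2} = 3
G(21) = mex{3,1,0,0} = 2
G(22) = mex{2,2,1,1} = 0
G(23) = mex{0,3,0,0} = 1
G(24) = mex{1,2,1,1} = 0
G(25) = mex{0,0,0,0} = 1
G(26) = mex{1,1,1,1} = 0
G(27) = mex{0,0,2,0} = 1
G(28) = mex{1,1,3,1} = 0
G(29) = mex{0,0,2,2} = 1
G(30) = mex{1,1,0,3} = 2
G(31) = mex{2,0,1,2} = 3
G(32) = mex{3,1,0,0} = 2
G(33) = mex{2,2,1,1} = 0
G(34) = mex{0,3,0,0} = 1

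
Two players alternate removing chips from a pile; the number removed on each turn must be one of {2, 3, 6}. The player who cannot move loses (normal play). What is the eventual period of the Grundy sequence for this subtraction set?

9

G(0) = 0
G(1) = mex{} = 0
G(2) = mex{0} = 1
G(3) = mex{0,0} = 1
G(4) = mex{1,0} = 2
G(5) = mex{1,1} = 0
G(6) = mex{2,1,0} = 3
G(7) = mex{0,2,0} = 1
G(8) = mex{3,0,1} = 2
G(9) = mex{1,3,1} = 0
G(10) = mex{2,1,2} = 0
G(11) = mex{0,2,0} = 1
G(12) = mex{0,0,3} = 1
G(13) = mex{1,0,1} = 2
G(14) = mex{1,1,2} = 0
G(15) = mex{2,1,0} = 3
G(16) = mex{0,2,0} = 1
G(17) = mex{3,0,1} = 2
G(18) = mex{1,3,1} = 0
G(19) = mex{2,1,2} = 0
G(n+9) = G(n) holds for n = 0,…,5 (a full window of length max(S) = 6), so the sequence is purely periodic with period 9.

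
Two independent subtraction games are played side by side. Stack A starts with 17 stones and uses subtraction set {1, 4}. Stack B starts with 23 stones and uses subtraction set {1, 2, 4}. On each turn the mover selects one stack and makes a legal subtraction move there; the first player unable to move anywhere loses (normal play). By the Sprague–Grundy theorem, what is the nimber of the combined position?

2

Stack A, S = {1, 4}:
G(0) = 0
G(1) = mex{0} = 1
G(2) = mex{1} = 0
G(3) = mex{0} = 1
G(4) = mex{1,0} = 2
G(5) = mex{2,1} = 0
G(6) = mex{0,0} = 1
G(7) = mex{1,1} = 0
G(8) = mex{0,2} = 1
G(9) = mex{1,0} = 2
G(10) = mex{2,1} = 0
G(11) = mex{0,0} = 1
G(12) = mex{1,1} = 0
G(13) = mex{0,2} = 1
G(14) = mex{1,0} = 2
G(15) = mex{2,1} = 0
G(16) = mex{0,0} = 1
G(17) = mex{1,1} = 0
G_A(17) = 0.
Stack B, S = {1, 2, 4}:
n :  0  1  2  3  4  5  6  7  8  9 10 11 12 13 14 15 16 17 18 19 20 21 22 23
G :  0  1  2  0  1  2  0  1  2  0  1  2  0  1  2  0  1  2  0  1  2  0  1  2
G_B(23) = 2.
Combined Grundy value = 0 ⊕ 2 = 2.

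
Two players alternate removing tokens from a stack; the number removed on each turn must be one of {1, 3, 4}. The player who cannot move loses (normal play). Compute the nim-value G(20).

G(0) = 0
G(1) = mex{0} = 1
G(2) = mex{1} = 0
G(3) = mex{0,0} = 1
G(4) = mex{1,1,0} = 2
G(5) = mex{2,0,1} = 3
G(6) = mex{3,1,0} = 2
G(7) = mex{2,2,1} = 0
G(8) = mex{0,3,2} = 1
G(9) = mex{1,2,3} = 0
G(10) = mex{0,0,2} = 1
G(11) = mex{1,1,0} = 2
G(12) = mex{2,0,1} = 3
G(13) = mex{3,1,0} = 2
G(14) = mex{2,2,1} = 0
G(15) = mex{0,3,2} = 1
G(16) = mex{1,2,3} = 0
G(17) = mex{0,0,2} = 1
G(18) = mex{1,1,0} = 2
G(19) = mex{2,0,1} = 3
G(20) = mex{3,1,0} = 2

2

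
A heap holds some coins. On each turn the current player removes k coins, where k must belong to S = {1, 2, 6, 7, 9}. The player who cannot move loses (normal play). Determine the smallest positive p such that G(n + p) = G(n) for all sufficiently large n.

n :  0  1  2  3  4  5  6  7  8  9 10 11 12 13 14 15 16 17 18
G :  0  1  2  0  1  2  3  4  0  1  2  0  1  2  3  4  0  1  2
G(n+8) = G(n) holds for n = 0,…,8 (a full window of length max(S) = 9), so the sequence is purely periodic with period 8.

8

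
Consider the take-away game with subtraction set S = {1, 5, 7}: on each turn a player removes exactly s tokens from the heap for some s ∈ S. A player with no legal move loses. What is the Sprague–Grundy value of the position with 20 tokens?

0

G(0) = 0
G(1) = mex{0} = 1
G(2) = mex{1} = 0
G(3) = mex{0} = 1
G(4) = mex{1} = 0
G(5) = mex{0,0} = 1
G(6) = mex{1,1} = 0
G(7) = mex{0,0,0} = 1
G(8) = mex{1,1,1} = 0
G(9) = mex{0,0,0} = 1
G(10) = mex{1,1,1} = 0
G(11) = mex{0,0,0} = 1
G(12) = mex{1,1,1} = 0
G(13) = mex{0,0,0} = 1
G(14) = mex{1,1,1} = 0
G(15) = mex{0,0,0} = 1
G(16) = mex{1,1,1} = 0
G(17) = mex{0,0,0} = 1
G(18) = mex{1,1,1} = 0
G(19) = mex{0,0,0} = 1
G(20) = mex{1,1,1} = 0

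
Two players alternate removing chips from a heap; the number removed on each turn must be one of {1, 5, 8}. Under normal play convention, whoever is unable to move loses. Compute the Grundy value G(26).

0

G(0) = 0
G(1) = mex{0} = 1
G(2) = mex{1} = 0
G(3) = mex{0} = 1
G(4) = mex{1} = 0
G(5) = mex{0,0} = 1
G(6) = mex{1,1} = 0
G(7) = mex{0,0} = 1
G(8) = mex{1,1,0} = 2
G(9) = mex{2,0,1} = 3
G(10) = mex{3,1,0} = 2
G(11) = mex{2,0,1} = 3
G(12) = mex{3,1,0} = 2
G(13) = mex{2,2,1} = 0
G(14) = mex{0,3,0} = 1
G(15) = mex{1,2,1} = 0
G(16) = mex{0,3,2} = 1
G(17) = mex{1,2,3} = 0
G(18) = mex{0,0,2} = 1
G(19) = mex{1,1,3} = 0
G(20) = mex{0,0,2} = 1
G(21) = mex{1,1,0} = 2
G(22) = mex{2,0,1} = 3
G(23) = mex{3,1,0} = 2
G(24) = mex{2,0,1} = 3
G(25) = mex{3,1,0} = 2
G(26) = mex{2,2,1} = 0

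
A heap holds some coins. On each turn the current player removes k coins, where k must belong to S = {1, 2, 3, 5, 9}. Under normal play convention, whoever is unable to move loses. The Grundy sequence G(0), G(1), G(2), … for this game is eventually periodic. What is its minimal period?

n :  0  1  2  3  4  5  6  7  8  9 10 11 12 13 14
G :  0  1  2  3  0  1  2  3  0  1  2  3  0  1  2
G(n+4) = G(n) holds for n = 0,…,8 (a full window of length max(S) = 9), so the sequence is purely periodic with period 4.

4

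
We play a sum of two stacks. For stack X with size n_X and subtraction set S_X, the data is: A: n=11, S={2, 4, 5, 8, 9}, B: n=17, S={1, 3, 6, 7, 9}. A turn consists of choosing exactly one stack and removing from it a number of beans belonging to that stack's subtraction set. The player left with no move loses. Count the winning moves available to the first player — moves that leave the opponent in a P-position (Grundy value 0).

Stack A, S = {2, 4, 5, 8, 9}:
n :  0  1  2  3  4  5  6  7  8  9 10 11
G :  0  0  1  1  2  2  3  0  4  1  5  2
G_A(11) = 2.
Stack B, S = {1, 3, 6, 7, 9}:
n :  0  1  2  3  4  5  6  7  8  9 10 11 12 13 14 15 16 17
G :  0  1  0  1  0  1  2  3  2  3  2  3  0  1  0  1  0  1
G_B(17) = 1.
Combined Grundy value = 2 ⊕ 1 = 3.
A winning move leaves total XOR = 0, i.e. changes one component's Grundy value g to g ⊕ X where X is the current total.
Stack A: need g' = 2⊕3 = 1. Options: 11−2→G=1, 11−4→G=0, 11−5→G=3, 11−8→G=1, 11−9→G=1. Hits: 3.
Stack B: need g' = 1⊕3 = 2. Options: 17−1→G=0, 17−3→G=0, 17−6→G=3, 17−7→G=2, 17−9→G=2. Hits: 2.

5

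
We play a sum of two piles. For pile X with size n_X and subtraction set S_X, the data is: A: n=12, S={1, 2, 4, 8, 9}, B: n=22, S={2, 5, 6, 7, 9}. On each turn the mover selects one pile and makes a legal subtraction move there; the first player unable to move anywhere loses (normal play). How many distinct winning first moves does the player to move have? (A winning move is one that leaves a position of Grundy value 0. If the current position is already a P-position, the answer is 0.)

Pile A, S = {1, 2, 4, 8, 9}:
n :  0  1  2  3  4  5  6  7  8  9 10 11 12
G :  0  1  2  0  1  2  0  1  2  3  4  5  3
G_A(12) = 3.
Pile B, S = {2, 5, 6, 7, 9}:
n :  0  1  2  3  4  5  6  7  8  9 10 11 12 13 14 15 16 17 18 19 20 21 22
G :  0  0  1  1  0  2  1  3  2  2  3  3  0  4  1  0  0  1  1  2  2  3  3
G_B(22) = 3.
Combined Grundy value = 3 ⊕ 3 = 0.
A winning move leaves total XOR = 0, i.e. changes one component's Grundy value g to g ⊕ X where X is the current total.
Pile A: target g' = 3⊕0 = 3, but every legal move changes the Grundy value (mex property), so 0 moves.
Pile B: target g' = 3⊕0 = 3, but every legal move changes the Grundy value (mex property), so 0 moves.

0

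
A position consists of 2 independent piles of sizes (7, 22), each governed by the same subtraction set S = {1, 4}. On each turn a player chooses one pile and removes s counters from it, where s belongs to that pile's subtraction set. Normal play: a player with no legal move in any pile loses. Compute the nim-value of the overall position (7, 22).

0

All piles use S = {1, 4}:
n :  0  1  2  3  4  5  6  7  8  9 10 11 12 13 14 15 16 17 18 19 20 21 22
G :  0  1  0  1  2  0  1  0  1  2  0  1  0  1  2  0  1  0  1  2  0  1  0
Pile A: G(7) = 0.
Pile B: G(22) = 0.
Combined Grundy value = 0 ⊕ 0 = 0.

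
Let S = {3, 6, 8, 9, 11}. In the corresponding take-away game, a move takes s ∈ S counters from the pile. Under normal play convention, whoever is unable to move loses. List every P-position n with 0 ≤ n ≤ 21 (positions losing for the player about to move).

0, 1, 2, 14, 15, 16

G(0) = 0
G(1) = mex{} = 0
G(2) = mex{} = 0
G(3) = mex{0} = 1
G(4) = mex{0} = 1
G(5) = mex{0} = 1
G(6) = mex{1,0} = 2
G(7) = mex{1,0} = 2
G(8) = mex{1,0,0} = 2
G(9) = mex{2,1,0,0} = 3
G(10) = mex{2,1,0,0} = 3
G(11) = mex{2,1,1,0,0} = 3
G(12) = mex{3,2,1,1,0} = 4
G(13) = mex{3,2,1,1,0} = 4
G(14) = mex{3,2,2,1,1} = 0
G(15) = mex{4,3,2,2,1} = 0
G(16) = mex{4,3,2,2,1} = 0
G(17) = mex{0,3,3,2,2} = 1
G(18) = mex{0,4,3,3,2} = 1
G(19) = mex{0,4,3,3,2} = 1
G(20) = mex{1,0,4,3,3} = 2
G(21) = mex{1,0,4,4,3} = 2
P-positions are exactly the n with G(n) = 0.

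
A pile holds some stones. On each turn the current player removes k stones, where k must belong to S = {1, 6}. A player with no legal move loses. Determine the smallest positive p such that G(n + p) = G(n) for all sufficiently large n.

7

n :  0  1  2  3  4  5  6  7  8  9 10 11 12 13 14 15
G :  0  1  0  1  0  1  2  0  1  0  1  0  1  2  0  1
G(n+7) = G(n) holds for n = 0,…,5 (a full window of length max(S) = 6), so the sequence is purely periodic with period 7.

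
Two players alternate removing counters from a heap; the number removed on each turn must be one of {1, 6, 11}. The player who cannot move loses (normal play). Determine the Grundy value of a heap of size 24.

G(0) = 0
G(1) = mex{0} = 1
G(2) = mex{1} = 0
G(3) = mex{0} = 1
G(4) = mex{1} = 0
G(5) = mex{0} = 1
G(6) = mex{1,0} = 2
G(7) = mex{2,1} = 0
G(8) = mex{0,0} = 1
G(9) = mex{1,1} = 0
G(10) = mex{0,0} = 1
G(11) = mex{1,1,0} = 2
G(12) = mex{2,2,1} = 0
G(13) = mex{0,0,0} = 1
G(14) = mex{1,1,1} = 0
G(15) = mex{0,0,0} = 1
G(16) = mex{1,1,1} = 0
G(17) = mex{0,2,2} = 1
G(18) = mex{1,0,0} = 2
G(19) = mex{2,1,1} = 0
G(20) = mex{0,0,0} = 1
G(21) = mex{1,1,1} = 0
G(22) = mex{0,0,2} = 1
G(23) = mex{1,1,0} = 2
G(24) = mex{2,2,1} = 0

0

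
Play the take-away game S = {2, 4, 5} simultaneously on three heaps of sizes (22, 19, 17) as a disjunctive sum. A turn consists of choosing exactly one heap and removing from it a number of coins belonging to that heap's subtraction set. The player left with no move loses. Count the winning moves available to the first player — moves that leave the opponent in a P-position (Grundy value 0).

All heaps use S = {2, 4, 5}:
G(0) = 0
G(1) = mex{} = 0
G(2) = mex{0} = 1
G(3) = mex{0} = 1
G(4) = mex{1,0} = 2
G(5) = mex{1,0,0} = 2
G(6) = mex{2,1,0} = 3
G(7) = mex{2,1,1} = 0
G(8) = mex{3,2,1} = 0
G(9) = mex{0,2,2} = 1
G(10) = mex{0,3,2} = 1
G(11) = mex{1,0,3} = 2
G(12) = mex{1,0,0} = 2
G(13) = mex{2,1,0} = 3
G(14) = mex{2,1,1} = 0
G(15) = mex{3,2,1} = 0
G(16) = mex{0,2,2} = 1
G(17) = mex{0,3,2} = 1
G(18) = mex{1,0,3} = 2
G(19) = mex{1,0,0} = 2
G(20) = mex{2,1,0} = 3
G(21) = mex{2,1,1} = 0
G(22) = mex{3,2,1} = 0
Heap A: G(22) = 0.
Heap B: G(19) = 2.
Heap C: G(17) = 1.
Combined Grundy value = 0 ⊕ 2 ⊕ 1 = 3.
A winning move leaves total XOR = 0, i.e. changes one component's Grundy value g to g ⊕ X where X is the current total.
Heap A: need g' = 0⊕3 = 3. Options: 22−2→G=3, 22−4→G=2, 22−5→G=1. Hits: 1.
Heap B: need g' = 2⊕3 = 1. Options: 19−2→G=1, 19−4→G=0, 19−5→G=0. Hits: 1.
Heap C: need g' = 1⊕3 = 2. Options: 17−2→G=0, 17−4→G=3, 17−5→G=2. Hits: 1.

3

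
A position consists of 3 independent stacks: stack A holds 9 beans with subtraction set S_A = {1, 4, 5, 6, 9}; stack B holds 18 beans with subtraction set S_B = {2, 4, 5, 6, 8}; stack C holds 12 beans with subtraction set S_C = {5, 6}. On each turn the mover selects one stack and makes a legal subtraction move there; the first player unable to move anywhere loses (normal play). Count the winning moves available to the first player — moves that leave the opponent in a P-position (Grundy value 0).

3

Stack A, S = {1, 4, 5, 6, 9}:
G(0) = 0
G(1) = mex{0} = 1
G(2) = mex{1} = 0
G(3) = mex{0} = 1
G(4) = mex{1,0} = 2
G(5) = mex{2,1,0} = 3
G(6) = mex{3,0,1,0} = 2
G(7) = mex{2,1,0,1} = 3
G(8) = mex{3,2,1,0} = 4
G(9) = mex{4,3,2,1,0} = 5
G_A(9) = 5.
Stack B, S = {2, 4, 5, 6, 8}:
n :  0  1  2  3  4  5  6  7  8  9 10 11 12 13 14 15 16 17 18
G :  0  0  1  1  2  2  3  3  4  4  0  0  1  1  2  2  3  3  4
G_B(18) = 4.
Stack C, S = {5, 6}:
n :  0  1  2  3  4  5  6  7  8  9 10 11 12
G :  0  0  0  0  0  1  1  1  1  1  2  0  0
G_C(12) = 0.
Combined Grundy value = 5 ⊕ 4 ⊕ 0 = 1.
A winning move leaves total XOR = 0, i.e. changes one component's Grundy value g to g ⊕ X where X is the current total.
Stack A: need g' = 5⊕1 = 4. Options: 9−1→G=4, 9−4→G=3, 9−5→G=2, 9−6→G=1, 9−9→G=0. Hits: 1.
Stack B: need g' = 4⊕1 = 5. Options: 18−2→G=3, 18−4→G=2, 18−5→G=1, 18−6→G=1, 18−8→G=0. Hits: 0.
Stack C: need g' = 0⊕1 = 1. Options: 12−5→G=1, 12−6→G=1. Hits: 2.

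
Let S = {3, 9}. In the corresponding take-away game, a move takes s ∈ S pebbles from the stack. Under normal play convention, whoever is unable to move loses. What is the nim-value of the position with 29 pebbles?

G(0) = 0
G(1) = mex{} = 0
G(2) = mex{} = 0
G(3) = mex{0} = 1
G(4) = mex{0} = 1
G(5) = mex{0} = 1
G(6) = mex{1} = 0
G(7) = mex{1} = 0
G(8) = mex{1} = 0
G(9) = mex{0,0} = 1
G(10) = mex{0,0} = 1
G(11) = mex{0,0} = 1
G(12) = mex{1,1} = 0
G(13) = mex{1,1} = 0
G(14) = mex{1,1} = 0
G(15) = mex{0,0} = 1
G(16) = mex{0,0} = 1
G(17) = mex{0,0} = 1
G(18) = mex{1,1} = 0
G(19) = mex{1,1} = 0
G(20) = mex{1,1} = 0
G(21) = mex{0,0} = 1
G(22) = mex{0,0} = 1
G(23) = mex{0,0} = 1
G(24) = mex{1,1} = 0
G(25) = mex{1,1} = 0
G(26) = mex{1,1} = 0
G(27) = mex{0,0} = 1
G(28) = mex{0,0} = 1
G(29) = mex{0,0} = 1

1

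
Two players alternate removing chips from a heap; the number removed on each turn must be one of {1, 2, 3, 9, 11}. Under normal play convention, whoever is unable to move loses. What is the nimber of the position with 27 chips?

3

G(0) = 0
G(1) = mex{0} = 1
G(2) = mex{1,0} = 2
G(3) = mex{2,1,0} = 3
G(4) = mex{3,2,1} = 0
G(5) = mex{0,3,2} = 1
G(6) = mex{1,0,3} = 2
G(7) = mex{2,1,0} = 3
G(8) = mex{3,2,1} = 0
G(9) = mex{0,3,2,0} = 1
G(10) = mex{1,0,3,1} = 2
G(11) = mex{2,1,0,2,0} = 3
G(12) = mex{3,2,1,3,1} = 0
G(13) = mex{0,3,2,0,2} = 1
G(14) = mex{1,0,3,1,3} = 2
G(15) = mex{2,1,0,2,0} = 3
G(16) = mex{3,2,1,3,1} = 0
G(17) = mex{0,3,2,0,2} = 1
G(18) = mex{1,0,3,1,3} = 2
G(19) = mex{2,1,0,2,0} = 3
G(20) = mex{3,2,1,3,1} = 0
G(21) = mex{0,3,2,0,2} = 1
G(22) = mex{1,0,3,1,3} = 2
G(23) = mex{2,1,0,2,0} = 3
G(24) = mex{3,2,1,3,1} = 0
G(25) = mex{0,3,2,0,2} = 1
G(26) = mex{1,0,3,1,3} = 2
G(27) = mex{2,1,0,2,0} = 3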